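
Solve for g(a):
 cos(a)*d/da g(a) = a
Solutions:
 g(a) = C1 + Integral(a/cos(a), a)


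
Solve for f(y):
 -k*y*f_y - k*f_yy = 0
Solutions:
 f(y) = C1 + C2*erf(sqrt(2)*y/2)


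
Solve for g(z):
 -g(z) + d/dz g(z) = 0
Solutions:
 g(z) = C1*exp(z)


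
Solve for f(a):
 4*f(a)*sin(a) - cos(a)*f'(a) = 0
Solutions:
 f(a) = C1/cos(a)^4


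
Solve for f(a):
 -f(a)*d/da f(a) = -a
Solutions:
 f(a) = -sqrt(C1 + a^2)
 f(a) = sqrt(C1 + a^2)


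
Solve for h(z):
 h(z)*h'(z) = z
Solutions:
 h(z) = -sqrt(C1 + z^2)
 h(z) = sqrt(C1 + z^2)


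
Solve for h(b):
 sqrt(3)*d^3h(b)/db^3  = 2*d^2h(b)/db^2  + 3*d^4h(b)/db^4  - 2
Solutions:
 h(b) = C1 + C2*b + b^2/2 + (C3*sin(sqrt(21)*b/6) + C4*cos(sqrt(21)*b/6))*exp(sqrt(3)*b/6)


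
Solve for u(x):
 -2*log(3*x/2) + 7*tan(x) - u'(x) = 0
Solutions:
 u(x) = C1 - 2*x*log(x) - 2*x*log(3) + 2*x*log(2) + 2*x - 7*log(cos(x))


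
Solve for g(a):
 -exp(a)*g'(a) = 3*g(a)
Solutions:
 g(a) = C1*exp(3*exp(-a))


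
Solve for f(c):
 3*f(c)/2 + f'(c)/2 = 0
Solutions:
 f(c) = C1*exp(-3*c)


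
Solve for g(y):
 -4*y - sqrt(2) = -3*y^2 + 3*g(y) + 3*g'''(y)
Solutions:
 g(y) = C3*exp(-y) + y^2 - 4*y/3 + (C1*sin(sqrt(3)*y/2) + C2*cos(sqrt(3)*y/2))*exp(y/2) - sqrt(2)/3


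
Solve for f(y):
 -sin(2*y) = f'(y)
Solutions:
 f(y) = C1 + cos(2*y)/2


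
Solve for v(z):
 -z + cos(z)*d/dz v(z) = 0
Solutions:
 v(z) = C1 + Integral(z/cos(z), z)


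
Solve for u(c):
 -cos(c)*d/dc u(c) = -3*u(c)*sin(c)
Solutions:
 u(c) = C1/cos(c)^3


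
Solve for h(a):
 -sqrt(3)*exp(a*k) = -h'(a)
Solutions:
 h(a) = C1 + sqrt(3)*exp(a*k)/k


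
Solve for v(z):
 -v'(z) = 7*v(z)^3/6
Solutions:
 v(z) = -sqrt(3)*sqrt(-1/(C1 - 7*z))
 v(z) = sqrt(3)*sqrt(-1/(C1 - 7*z))


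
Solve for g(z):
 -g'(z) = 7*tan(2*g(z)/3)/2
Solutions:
 g(z) = -3*asin(C1*exp(-7*z/3))/2 + 3*pi/2
 g(z) = 3*asin(C1*exp(-7*z/3))/2


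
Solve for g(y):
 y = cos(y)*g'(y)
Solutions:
 g(y) = C1 + Integral(y/cos(y), y)


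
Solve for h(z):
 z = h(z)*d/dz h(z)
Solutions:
 h(z) = -sqrt(C1 + z^2)
 h(z) = sqrt(C1 + z^2)


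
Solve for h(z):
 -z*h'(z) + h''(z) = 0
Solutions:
 h(z) = C1 + C2*erfi(sqrt(2)*z/2)


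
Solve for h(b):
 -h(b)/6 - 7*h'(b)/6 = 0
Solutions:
 h(b) = C1*exp(-b/7)


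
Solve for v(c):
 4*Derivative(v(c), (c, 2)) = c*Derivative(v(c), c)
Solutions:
 v(c) = C1 + C2*erfi(sqrt(2)*c/4)


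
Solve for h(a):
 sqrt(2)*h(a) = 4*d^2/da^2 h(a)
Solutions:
 h(a) = C1*exp(-2^(1/4)*a/2) + C2*exp(2^(1/4)*a/2)


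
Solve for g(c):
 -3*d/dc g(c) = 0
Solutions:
 g(c) = C1


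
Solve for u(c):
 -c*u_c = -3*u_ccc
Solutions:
 u(c) = C1 + Integral(C2*airyai(3^(2/3)*c/3) + C3*airybi(3^(2/3)*c/3), c)


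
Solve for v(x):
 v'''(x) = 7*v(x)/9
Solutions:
 v(x) = C3*exp(21^(1/3)*x/3) + (C1*sin(3^(5/6)*7^(1/3)*x/6) + C2*cos(3^(5/6)*7^(1/3)*x/6))*exp(-21^(1/3)*x/6)


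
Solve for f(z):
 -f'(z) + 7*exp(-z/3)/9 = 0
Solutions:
 f(z) = C1 - 7*exp(-z/3)/3


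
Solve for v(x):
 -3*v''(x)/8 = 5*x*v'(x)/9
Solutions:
 v(x) = C1 + C2*erf(2*sqrt(15)*x/9)


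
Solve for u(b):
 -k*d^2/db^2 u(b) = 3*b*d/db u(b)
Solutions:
 u(b) = C1 + C2*sqrt(k)*erf(sqrt(6)*b*sqrt(1/k)/2)


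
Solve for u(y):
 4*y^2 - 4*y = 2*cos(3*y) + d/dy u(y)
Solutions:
 u(y) = C1 + 4*y^3/3 - 2*y^2 - 2*sin(3*y)/3


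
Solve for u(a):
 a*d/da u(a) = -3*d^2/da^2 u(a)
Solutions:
 u(a) = C1 + C2*erf(sqrt(6)*a/6)


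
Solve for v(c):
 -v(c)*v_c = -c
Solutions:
 v(c) = -sqrt(C1 + c^2)
 v(c) = sqrt(C1 + c^2)


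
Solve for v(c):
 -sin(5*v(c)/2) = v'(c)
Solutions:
 v(c) = -2*acos((-C1 - exp(5*c))/(C1 - exp(5*c)))/5 + 4*pi/5
 v(c) = 2*acos((-C1 - exp(5*c))/(C1 - exp(5*c)))/5


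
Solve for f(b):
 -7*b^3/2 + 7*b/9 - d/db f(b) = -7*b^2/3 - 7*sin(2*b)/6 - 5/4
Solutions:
 f(b) = C1 - 7*b^4/8 + 7*b^3/9 + 7*b^2/18 + 5*b/4 - 7*cos(2*b)/12


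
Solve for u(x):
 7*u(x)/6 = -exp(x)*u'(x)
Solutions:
 u(x) = C1*exp(7*exp(-x)/6)


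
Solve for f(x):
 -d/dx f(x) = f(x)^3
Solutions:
 f(x) = -sqrt(2)*sqrt(-1/(C1 - x))/2
 f(x) = sqrt(2)*sqrt(-1/(C1 - x))/2


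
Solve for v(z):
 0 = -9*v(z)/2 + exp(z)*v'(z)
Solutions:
 v(z) = C1*exp(-9*exp(-z)/2)


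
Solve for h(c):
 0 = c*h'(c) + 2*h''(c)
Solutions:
 h(c) = C1 + C2*erf(c/2)


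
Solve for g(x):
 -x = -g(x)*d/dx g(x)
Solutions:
 g(x) = -sqrt(C1 + x^2)
 g(x) = sqrt(C1 + x^2)


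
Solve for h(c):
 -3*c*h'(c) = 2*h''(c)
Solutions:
 h(c) = C1 + C2*erf(sqrt(3)*c/2)


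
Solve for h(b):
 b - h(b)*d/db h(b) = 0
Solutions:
 h(b) = -sqrt(C1 + b^2)
 h(b) = sqrt(C1 + b^2)


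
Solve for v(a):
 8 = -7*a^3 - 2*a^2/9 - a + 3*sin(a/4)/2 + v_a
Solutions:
 v(a) = C1 + 7*a^4/4 + 2*a^3/27 + a^2/2 + 8*a + 6*cos(a/4)


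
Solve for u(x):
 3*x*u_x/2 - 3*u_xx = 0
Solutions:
 u(x) = C1 + C2*erfi(x/2)


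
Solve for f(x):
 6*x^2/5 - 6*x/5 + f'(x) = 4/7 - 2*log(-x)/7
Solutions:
 f(x) = C1 - 2*x^3/5 + 3*x^2/5 - 2*x*log(-x)/7 + 6*x/7


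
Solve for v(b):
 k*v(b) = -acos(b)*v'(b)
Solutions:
 v(b) = C1*exp(-k*Integral(1/acos(b), b))


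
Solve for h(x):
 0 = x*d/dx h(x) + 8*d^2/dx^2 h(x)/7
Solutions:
 h(x) = C1 + C2*erf(sqrt(7)*x/4)


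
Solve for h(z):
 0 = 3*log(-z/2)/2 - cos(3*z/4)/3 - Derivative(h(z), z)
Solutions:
 h(z) = C1 + 3*z*log(-z)/2 - 3*z/2 - 3*z*log(2)/2 - 4*sin(3*z/4)/9


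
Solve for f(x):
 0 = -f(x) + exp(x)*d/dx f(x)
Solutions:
 f(x) = C1*exp(-exp(-x))


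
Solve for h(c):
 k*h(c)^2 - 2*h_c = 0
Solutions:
 h(c) = -2/(C1 + c*k)


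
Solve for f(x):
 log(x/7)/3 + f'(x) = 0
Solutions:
 f(x) = C1 - x*log(x)/3 + x/3 + x*log(7)/3


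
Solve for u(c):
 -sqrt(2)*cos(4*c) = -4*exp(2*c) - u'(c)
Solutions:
 u(c) = C1 - 2*exp(2*c) + sqrt(2)*sin(4*c)/4


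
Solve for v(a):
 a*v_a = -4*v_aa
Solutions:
 v(a) = C1 + C2*erf(sqrt(2)*a/4)


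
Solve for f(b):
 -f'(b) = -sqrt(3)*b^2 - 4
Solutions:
 f(b) = C1 + sqrt(3)*b^3/3 + 4*b


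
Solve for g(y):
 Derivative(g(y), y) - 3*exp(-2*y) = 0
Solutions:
 g(y) = C1 - 3*exp(-2*y)/2


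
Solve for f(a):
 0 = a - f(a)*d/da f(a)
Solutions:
 f(a) = -sqrt(C1 + a^2)
 f(a) = sqrt(C1 + a^2)


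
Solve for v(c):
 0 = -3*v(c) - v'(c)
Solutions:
 v(c) = C1*exp(-3*c)


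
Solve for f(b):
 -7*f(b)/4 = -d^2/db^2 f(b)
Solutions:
 f(b) = C1*exp(-sqrt(7)*b/2) + C2*exp(sqrt(7)*b/2)


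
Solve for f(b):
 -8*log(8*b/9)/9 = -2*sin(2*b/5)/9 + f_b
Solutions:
 f(b) = C1 - 8*b*log(b)/9 - 8*b*log(2)/3 + 8*b/9 + 16*b*log(3)/9 - 5*cos(2*b/5)/9


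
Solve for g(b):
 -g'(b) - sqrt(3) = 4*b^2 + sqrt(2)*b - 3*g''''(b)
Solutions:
 g(b) = C1 + C4*exp(3^(2/3)*b/3) - 4*b^3/3 - sqrt(2)*b^2/2 - sqrt(3)*b + (C2*sin(3^(1/6)*b/2) + C3*cos(3^(1/6)*b/2))*exp(-3^(2/3)*b/6)


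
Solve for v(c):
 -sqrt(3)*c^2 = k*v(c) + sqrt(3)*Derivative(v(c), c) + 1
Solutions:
 v(c) = C1*exp(-sqrt(3)*c*k/3) - sqrt(3)*c^2/k + 6*c/k^2 - 1/k - 6*sqrt(3)/k^3


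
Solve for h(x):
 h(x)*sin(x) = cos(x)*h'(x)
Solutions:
 h(x) = C1/cos(x)


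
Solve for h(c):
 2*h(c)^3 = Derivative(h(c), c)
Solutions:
 h(c) = -sqrt(2)*sqrt(-1/(C1 + 2*c))/2
 h(c) = sqrt(2)*sqrt(-1/(C1 + 2*c))/2


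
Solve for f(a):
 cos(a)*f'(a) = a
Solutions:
 f(a) = C1 + Integral(a/cos(a), a)


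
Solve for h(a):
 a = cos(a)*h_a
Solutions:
 h(a) = C1 + Integral(a/cos(a), a)


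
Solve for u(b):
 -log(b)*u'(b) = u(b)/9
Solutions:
 u(b) = C1*exp(-li(b)/9)


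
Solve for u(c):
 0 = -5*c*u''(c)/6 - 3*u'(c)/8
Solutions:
 u(c) = C1 + C2*c^(11/20)


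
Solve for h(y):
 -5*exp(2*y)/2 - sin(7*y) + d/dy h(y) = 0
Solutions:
 h(y) = C1 + 5*exp(2*y)/4 - cos(7*y)/7


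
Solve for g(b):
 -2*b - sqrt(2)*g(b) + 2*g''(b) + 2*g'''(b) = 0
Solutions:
 g(b) = C1*exp(-b*(2*2^(2/3)/(-4 + sqrt(-16 + (4 - 27*sqrt(2))^2) + 27*sqrt(2))^(1/3) + 4 + 2^(1/3)*(-4 + sqrt(-16 + (4 - 27*sqrt(2))^2) + 27*sqrt(2))^(1/3))/12)*sin(2^(1/3)*sqrt(3)*b*(-(-4 + sqrt(-16 + (4 - 27*sqrt(2))^2) + 27*sqrt(2))^(1/3) + 2*2^(1/3)/(-4 + sqrt(-16 + (4 - 27*sqrt(2))^2) + 27*sqrt(2))^(1/3))/12) + C2*exp(-b*(2*2^(2/3)/(-4 + sqrt(-16 + (4 - 27*sqrt(2))^2) + 27*sqrt(2))^(1/3) + 4 + 2^(1/3)*(-4 + sqrt(-16 + (4 - 27*sqrt(2))^2) + 27*sqrt(2))^(1/3))/12)*cos(2^(1/3)*sqrt(3)*b*(-(-4 + sqrt(-16 + (4 - 27*sqrt(2))^2) + 27*sqrt(2))^(1/3) + 2*2^(1/3)/(-4 + sqrt(-16 + (4 - 27*sqrt(2))^2) + 27*sqrt(2))^(1/3))/12) + C3*exp(b*(-2 + 2*2^(2/3)/(-4 + sqrt(-16 + (4 - 27*sqrt(2))^2) + 27*sqrt(2))^(1/3) + 2^(1/3)*(-4 + sqrt(-16 + (4 - 27*sqrt(2))^2) + 27*sqrt(2))^(1/3))/6) - sqrt(2)*b


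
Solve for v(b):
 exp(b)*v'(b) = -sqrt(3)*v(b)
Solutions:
 v(b) = C1*exp(sqrt(3)*exp(-b))


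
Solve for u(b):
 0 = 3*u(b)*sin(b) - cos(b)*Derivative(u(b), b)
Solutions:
 u(b) = C1/cos(b)^3


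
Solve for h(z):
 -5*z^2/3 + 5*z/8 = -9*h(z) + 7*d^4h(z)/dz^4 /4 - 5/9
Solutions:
 h(z) = C1*exp(-sqrt(6)*7^(3/4)*z/7) + C2*exp(sqrt(6)*7^(3/4)*z/7) + C3*sin(sqrt(6)*7^(3/4)*z/7) + C4*cos(sqrt(6)*7^(3/4)*z/7) + 5*z^2/27 - 5*z/72 - 5/81


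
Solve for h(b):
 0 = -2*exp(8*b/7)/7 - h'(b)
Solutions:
 h(b) = C1 - exp(8*b/7)/4


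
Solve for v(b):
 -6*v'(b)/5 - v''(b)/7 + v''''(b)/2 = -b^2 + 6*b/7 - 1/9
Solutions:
 v(b) = C1 + C2*exp(-b*(5*2^(2/3)*2205^(1/3)/(sqrt(1749279) + 1323)^(1/3) + 1050^(1/3)*(sqrt(1749279) + 1323)^(1/3))/210)*sin(3^(1/6)*b*(-3^(2/3)*350^(1/3)*(sqrt(1749279) + 1323)^(1/3) + 15*2^(2/3)*245^(1/3)/(sqrt(1749279) + 1323)^(1/3))/210) + C3*exp(-b*(5*2^(2/3)*2205^(1/3)/(sqrt(1749279) + 1323)^(1/3) + 1050^(1/3)*(sqrt(1749279) + 1323)^(1/3))/210)*cos(3^(1/6)*b*(-3^(2/3)*350^(1/3)*(sqrt(1749279) + 1323)^(1/3) + 15*2^(2/3)*245^(1/3)/(sqrt(1749279) + 1323)^(1/3))/210) + C4*exp(b*(5*2^(2/3)*2205^(1/3)/(sqrt(1749279) + 1323)^(1/3) + 1050^(1/3)*(sqrt(1749279) + 1323)^(1/3))/105) + 5*b^3/18 - 115*b^2/252 + 355*b/1764


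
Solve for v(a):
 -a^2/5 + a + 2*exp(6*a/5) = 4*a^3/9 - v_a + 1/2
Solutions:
 v(a) = C1 + a^4/9 + a^3/15 - a^2/2 + a/2 - 5*exp(6*a/5)/3


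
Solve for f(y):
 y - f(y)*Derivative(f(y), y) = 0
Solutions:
 f(y) = -sqrt(C1 + y^2)
 f(y) = sqrt(C1 + y^2)


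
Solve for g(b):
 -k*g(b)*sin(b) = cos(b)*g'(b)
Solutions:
 g(b) = C1*exp(k*log(cos(b)))


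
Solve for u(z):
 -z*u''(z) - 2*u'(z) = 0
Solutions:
 u(z) = C1 + C2/z


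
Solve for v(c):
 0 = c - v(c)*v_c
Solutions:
 v(c) = -sqrt(C1 + c^2)
 v(c) = sqrt(C1 + c^2)


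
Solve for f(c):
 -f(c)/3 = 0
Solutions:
 f(c) = 0


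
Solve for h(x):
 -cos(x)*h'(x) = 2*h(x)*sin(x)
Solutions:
 h(x) = C1*cos(x)^2


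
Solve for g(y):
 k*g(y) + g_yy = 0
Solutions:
 g(y) = C1*exp(-y*sqrt(-k)) + C2*exp(y*sqrt(-k))


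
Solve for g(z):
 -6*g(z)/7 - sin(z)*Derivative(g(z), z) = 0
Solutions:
 g(z) = C1*(cos(z) + 1)^(3/7)/(cos(z) - 1)^(3/7)


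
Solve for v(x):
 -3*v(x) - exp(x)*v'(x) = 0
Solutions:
 v(x) = C1*exp(3*exp(-x))


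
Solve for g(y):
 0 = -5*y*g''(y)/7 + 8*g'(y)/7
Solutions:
 g(y) = C1 + C2*y^(13/5)


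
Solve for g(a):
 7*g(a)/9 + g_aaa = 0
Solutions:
 g(a) = C3*exp(-21^(1/3)*a/3) + (C1*sin(3^(5/6)*7^(1/3)*a/6) + C2*cos(3^(5/6)*7^(1/3)*a/6))*exp(21^(1/3)*a/6)


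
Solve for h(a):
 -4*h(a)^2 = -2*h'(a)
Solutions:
 h(a) = -1/(C1 + 2*a)


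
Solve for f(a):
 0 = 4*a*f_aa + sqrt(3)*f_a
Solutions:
 f(a) = C1 + C2*a^(1 - sqrt(3)/4)


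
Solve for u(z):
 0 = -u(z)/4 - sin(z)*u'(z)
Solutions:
 u(z) = C1*(cos(z) + 1)^(1/8)/(cos(z) - 1)^(1/8)


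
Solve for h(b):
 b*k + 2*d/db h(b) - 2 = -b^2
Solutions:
 h(b) = C1 - b^3/6 - b^2*k/4 + b


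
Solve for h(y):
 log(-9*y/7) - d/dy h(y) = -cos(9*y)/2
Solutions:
 h(y) = C1 + y*log(-y) - y*log(7) - y + 2*y*log(3) + sin(9*y)/18


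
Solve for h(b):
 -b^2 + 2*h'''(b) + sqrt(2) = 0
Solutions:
 h(b) = C1 + C2*b + C3*b^2 + b^5/120 - sqrt(2)*b^3/12


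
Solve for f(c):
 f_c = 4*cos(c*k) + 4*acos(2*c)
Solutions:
 f(c) = C1 + 4*c*acos(2*c) - 2*sqrt(1 - 4*c^2) + 4*Piecewise((sin(c*k)/k, Ne(k, 0)), (c, True))


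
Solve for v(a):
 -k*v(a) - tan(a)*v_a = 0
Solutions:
 v(a) = C1*exp(-k*log(sin(a)))


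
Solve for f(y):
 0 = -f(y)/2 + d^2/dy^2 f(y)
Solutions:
 f(y) = C1*exp(-sqrt(2)*y/2) + C2*exp(sqrt(2)*y/2)


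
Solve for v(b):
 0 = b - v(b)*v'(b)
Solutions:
 v(b) = -sqrt(C1 + b^2)
 v(b) = sqrt(C1 + b^2)


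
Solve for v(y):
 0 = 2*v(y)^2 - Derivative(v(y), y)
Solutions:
 v(y) = -1/(C1 + 2*y)


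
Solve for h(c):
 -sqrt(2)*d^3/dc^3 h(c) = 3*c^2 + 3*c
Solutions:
 h(c) = C1 + C2*c + C3*c^2 - sqrt(2)*c^5/40 - sqrt(2)*c^4/16


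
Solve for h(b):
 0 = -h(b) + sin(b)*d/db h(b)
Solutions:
 h(b) = C1*sqrt(cos(b) - 1)/sqrt(cos(b) + 1)


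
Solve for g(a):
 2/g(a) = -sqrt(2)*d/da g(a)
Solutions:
 g(a) = -sqrt(C1 - 2*sqrt(2)*a)
 g(a) = sqrt(C1 - 2*sqrt(2)*a)


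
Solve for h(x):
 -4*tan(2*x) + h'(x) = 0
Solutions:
 h(x) = C1 - 2*log(cos(2*x))


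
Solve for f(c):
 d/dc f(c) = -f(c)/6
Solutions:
 f(c) = C1*exp(-c/6)


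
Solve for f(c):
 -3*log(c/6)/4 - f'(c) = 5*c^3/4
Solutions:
 f(c) = C1 - 5*c^4/16 - 3*c*log(c)/4 + 3*c/4 + 3*c*log(6)/4


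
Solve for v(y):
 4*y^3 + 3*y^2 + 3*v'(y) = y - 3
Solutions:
 v(y) = C1 - y^4/3 - y^3/3 + y^2/6 - y


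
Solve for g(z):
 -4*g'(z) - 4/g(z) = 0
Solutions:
 g(z) = -sqrt(C1 - 2*z)
 g(z) = sqrt(C1 - 2*z)


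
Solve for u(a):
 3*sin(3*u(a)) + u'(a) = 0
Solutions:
 u(a) = -acos((-C1 - exp(18*a))/(C1 - exp(18*a)))/3 + 2*pi/3
 u(a) = acos((-C1 - exp(18*a))/(C1 - exp(18*a)))/3


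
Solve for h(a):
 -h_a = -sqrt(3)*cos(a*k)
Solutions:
 h(a) = C1 + sqrt(3)*sin(a*k)/k


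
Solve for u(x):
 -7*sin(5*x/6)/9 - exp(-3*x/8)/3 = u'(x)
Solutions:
 u(x) = C1 + 14*cos(5*x/6)/15 + 8*exp(-3*x/8)/9


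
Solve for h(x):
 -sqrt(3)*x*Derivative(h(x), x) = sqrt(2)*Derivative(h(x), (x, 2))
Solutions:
 h(x) = C1 + C2*erf(6^(1/4)*x/2)


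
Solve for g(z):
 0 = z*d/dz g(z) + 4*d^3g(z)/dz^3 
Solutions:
 g(z) = C1 + Integral(C2*airyai(-2^(1/3)*z/2) + C3*airybi(-2^(1/3)*z/2), z)


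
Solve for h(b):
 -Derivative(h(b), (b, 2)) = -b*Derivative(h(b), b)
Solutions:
 h(b) = C1 + C2*erfi(sqrt(2)*b/2)


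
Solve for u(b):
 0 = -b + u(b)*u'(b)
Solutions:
 u(b) = -sqrt(C1 + b^2)
 u(b) = sqrt(C1 + b^2)


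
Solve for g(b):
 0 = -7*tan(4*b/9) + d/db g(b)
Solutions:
 g(b) = C1 - 63*log(cos(4*b/9))/4


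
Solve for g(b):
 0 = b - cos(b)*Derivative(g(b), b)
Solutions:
 g(b) = C1 + Integral(b/cos(b), b)


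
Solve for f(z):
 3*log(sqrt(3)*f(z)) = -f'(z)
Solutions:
 2*Integral(1/(2*log(_y) + log(3)), (_y, f(z)))/3 = C1 - z


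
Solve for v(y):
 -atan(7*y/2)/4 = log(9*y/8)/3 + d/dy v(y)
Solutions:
 v(y) = C1 - y*log(y)/3 - y*atan(7*y/2)/4 - 2*y*log(3)/3 + y/3 + y*log(2) + log(49*y^2 + 4)/28


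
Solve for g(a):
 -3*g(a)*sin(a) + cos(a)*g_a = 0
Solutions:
 g(a) = C1/cos(a)^3


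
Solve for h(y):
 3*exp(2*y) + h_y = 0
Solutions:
 h(y) = C1 - 3*exp(2*y)/2


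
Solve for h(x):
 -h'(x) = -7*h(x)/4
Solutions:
 h(x) = C1*exp(7*x/4)


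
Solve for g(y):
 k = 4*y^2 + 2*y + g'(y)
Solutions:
 g(y) = C1 + k*y - 4*y^3/3 - y^2


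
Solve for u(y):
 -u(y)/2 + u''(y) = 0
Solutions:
 u(y) = C1*exp(-sqrt(2)*y/2) + C2*exp(sqrt(2)*y/2)


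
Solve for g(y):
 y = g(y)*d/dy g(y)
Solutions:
 g(y) = -sqrt(C1 + y^2)
 g(y) = sqrt(C1 + y^2)


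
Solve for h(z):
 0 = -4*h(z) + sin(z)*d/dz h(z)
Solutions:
 h(z) = C1*(cos(z)^2 - 2*cos(z) + 1)/(cos(z)^2 + 2*cos(z) + 1)


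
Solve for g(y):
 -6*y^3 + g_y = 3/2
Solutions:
 g(y) = C1 + 3*y^4/2 + 3*y/2


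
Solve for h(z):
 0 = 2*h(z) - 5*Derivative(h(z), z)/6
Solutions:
 h(z) = C1*exp(12*z/5)


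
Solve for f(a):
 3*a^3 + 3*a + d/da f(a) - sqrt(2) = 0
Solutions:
 f(a) = C1 - 3*a^4/4 - 3*a^2/2 + sqrt(2)*a


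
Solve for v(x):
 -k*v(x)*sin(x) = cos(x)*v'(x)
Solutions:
 v(x) = C1*exp(k*log(cos(x)))


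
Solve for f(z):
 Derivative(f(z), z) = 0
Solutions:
 f(z) = C1


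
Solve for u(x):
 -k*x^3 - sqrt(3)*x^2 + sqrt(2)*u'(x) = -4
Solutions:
 u(x) = C1 + sqrt(2)*k*x^4/8 + sqrt(6)*x^3/6 - 2*sqrt(2)*x


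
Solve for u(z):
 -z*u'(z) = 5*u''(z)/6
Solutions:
 u(z) = C1 + C2*erf(sqrt(15)*z/5)


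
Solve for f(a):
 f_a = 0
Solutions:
 f(a) = C1


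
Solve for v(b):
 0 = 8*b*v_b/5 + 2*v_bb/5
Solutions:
 v(b) = C1 + C2*erf(sqrt(2)*b)


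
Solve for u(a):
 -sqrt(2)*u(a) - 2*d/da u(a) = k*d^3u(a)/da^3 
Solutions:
 u(a) = C1*exp(2^(1/3)*a*(6^(1/3)*(sqrt(6)*sqrt((27 + 16/k)/k^2) + 9*sqrt(2)/k)^(1/3)/12 - 2^(1/3)*3^(5/6)*I*(sqrt(6)*sqrt((27 + 16/k)/k^2) + 9*sqrt(2)/k)^(1/3)/12 + 4/(k*(-3^(1/3) + 3^(5/6)*I)*(sqrt(6)*sqrt((27 + 16/k)/k^2) + 9*sqrt(2)/k)^(1/3)))) + C2*exp(2^(1/3)*a*(6^(1/3)*(sqrt(6)*sqrt((27 + 16/k)/k^2) + 9*sqrt(2)/k)^(1/3)/12 + 2^(1/3)*3^(5/6)*I*(sqrt(6)*sqrt((27 + 16/k)/k^2) + 9*sqrt(2)/k)^(1/3)/12 - 4/(k*(3^(1/3) + 3^(5/6)*I)*(sqrt(6)*sqrt((27 + 16/k)/k^2) + 9*sqrt(2)/k)^(1/3)))) + C3*exp(6^(1/3)*a*(-2^(1/3)*(sqrt(6)*sqrt((27 + 16/k)/k^2) + 9*sqrt(2)/k)^(1/3) + 4*3^(1/3)/(k*(sqrt(6)*sqrt((27 + 16/k)/k^2) + 9*sqrt(2)/k)^(1/3)))/6)


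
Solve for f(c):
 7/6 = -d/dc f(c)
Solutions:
 f(c) = C1 - 7*c/6


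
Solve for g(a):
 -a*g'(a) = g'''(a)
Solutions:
 g(a) = C1 + Integral(C2*airyai(-a) + C3*airybi(-a), a)


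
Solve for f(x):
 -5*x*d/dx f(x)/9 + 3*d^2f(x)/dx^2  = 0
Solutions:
 f(x) = C1 + C2*erfi(sqrt(30)*x/18)


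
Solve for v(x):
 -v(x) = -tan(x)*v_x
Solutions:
 v(x) = C1*sin(x)


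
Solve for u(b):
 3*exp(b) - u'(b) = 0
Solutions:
 u(b) = C1 + 3*exp(b)


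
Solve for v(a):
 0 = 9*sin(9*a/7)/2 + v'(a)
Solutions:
 v(a) = C1 + 7*cos(9*a/7)/2


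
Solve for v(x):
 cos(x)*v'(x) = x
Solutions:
 v(x) = C1 + Integral(x/cos(x), x)


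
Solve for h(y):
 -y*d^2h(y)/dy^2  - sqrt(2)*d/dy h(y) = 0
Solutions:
 h(y) = C1 + C2*y^(1 - sqrt(2))


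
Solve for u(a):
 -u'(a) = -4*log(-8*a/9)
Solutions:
 u(a) = C1 + 4*a*log(-a) + 4*a*(-2*log(3) - 1 + 3*log(2))


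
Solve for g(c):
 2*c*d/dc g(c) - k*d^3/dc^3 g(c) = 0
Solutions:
 g(c) = C1 + Integral(C2*airyai(2^(1/3)*c*(1/k)^(1/3)) + C3*airybi(2^(1/3)*c*(1/k)^(1/3)), c)


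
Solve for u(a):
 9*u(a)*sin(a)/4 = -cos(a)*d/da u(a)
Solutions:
 u(a) = C1*cos(a)^(9/4)


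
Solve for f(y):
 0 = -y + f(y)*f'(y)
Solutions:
 f(y) = -sqrt(C1 + y^2)
 f(y) = sqrt(C1 + y^2)


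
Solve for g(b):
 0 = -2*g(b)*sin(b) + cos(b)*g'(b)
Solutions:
 g(b) = C1/cos(b)^2


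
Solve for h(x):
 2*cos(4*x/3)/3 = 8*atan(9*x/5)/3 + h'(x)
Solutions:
 h(x) = C1 - 8*x*atan(9*x/5)/3 + 20*log(81*x^2 + 25)/27 + sin(4*x/3)/2


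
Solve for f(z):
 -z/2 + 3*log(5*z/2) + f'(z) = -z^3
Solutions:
 f(z) = C1 - z^4/4 + z^2/4 - 3*z*log(z) - 3*z*log(5) + 3*z*log(2) + 3*z


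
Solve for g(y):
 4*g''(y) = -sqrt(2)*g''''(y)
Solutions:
 g(y) = C1 + C2*y + C3*sin(2^(3/4)*y) + C4*cos(2^(3/4)*y)


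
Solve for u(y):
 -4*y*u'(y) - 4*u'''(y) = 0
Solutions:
 u(y) = C1 + Integral(C2*airyai(-y) + C3*airybi(-y), y)


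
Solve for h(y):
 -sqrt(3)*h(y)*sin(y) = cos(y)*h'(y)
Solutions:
 h(y) = C1*cos(y)^(sqrt(3))


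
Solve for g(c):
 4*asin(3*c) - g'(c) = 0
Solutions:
 g(c) = C1 + 4*c*asin(3*c) + 4*sqrt(1 - 9*c^2)/3


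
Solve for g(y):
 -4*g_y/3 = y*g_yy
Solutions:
 g(y) = C1 + C2/y^(1/3)


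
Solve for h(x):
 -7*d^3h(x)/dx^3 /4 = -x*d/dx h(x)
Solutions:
 h(x) = C1 + Integral(C2*airyai(14^(2/3)*x/7) + C3*airybi(14^(2/3)*x/7), x)


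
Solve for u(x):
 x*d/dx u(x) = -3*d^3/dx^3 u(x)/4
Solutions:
 u(x) = C1 + Integral(C2*airyai(-6^(2/3)*x/3) + C3*airybi(-6^(2/3)*x/3), x)


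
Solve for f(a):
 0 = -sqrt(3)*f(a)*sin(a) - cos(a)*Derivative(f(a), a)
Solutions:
 f(a) = C1*cos(a)^(sqrt(3))


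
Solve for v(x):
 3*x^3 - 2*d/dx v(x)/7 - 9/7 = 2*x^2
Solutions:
 v(x) = C1 + 21*x^4/8 - 7*x^3/3 - 9*x/2


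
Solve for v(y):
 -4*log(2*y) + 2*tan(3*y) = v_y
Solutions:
 v(y) = C1 - 4*y*log(y) - 4*y*log(2) + 4*y - 2*log(cos(3*y))/3


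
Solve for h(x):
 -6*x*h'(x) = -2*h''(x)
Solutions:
 h(x) = C1 + C2*erfi(sqrt(6)*x/2)


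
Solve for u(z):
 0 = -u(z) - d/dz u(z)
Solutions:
 u(z) = C1*exp(-z)


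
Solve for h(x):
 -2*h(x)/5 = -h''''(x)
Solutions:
 h(x) = C1*exp(-2^(1/4)*5^(3/4)*x/5) + C2*exp(2^(1/4)*5^(3/4)*x/5) + C3*sin(2^(1/4)*5^(3/4)*x/5) + C4*cos(2^(1/4)*5^(3/4)*x/5)


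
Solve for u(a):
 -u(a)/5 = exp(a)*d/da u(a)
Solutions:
 u(a) = C1*exp(exp(-a)/5)


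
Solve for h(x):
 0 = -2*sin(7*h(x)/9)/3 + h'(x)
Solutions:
 -2*x/3 + 9*log(cos(7*h(x)/9) - 1)/14 - 9*log(cos(7*h(x)/9) + 1)/14 = C1


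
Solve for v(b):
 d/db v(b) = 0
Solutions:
 v(b) = C1


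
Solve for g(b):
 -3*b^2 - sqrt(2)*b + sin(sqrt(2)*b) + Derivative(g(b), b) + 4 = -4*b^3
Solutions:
 g(b) = C1 - b^4 + b^3 + sqrt(2)*b^2/2 - 4*b + sqrt(2)*cos(sqrt(2)*b)/2


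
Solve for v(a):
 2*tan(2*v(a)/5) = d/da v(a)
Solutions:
 v(a) = -5*asin(C1*exp(4*a/5))/2 + 5*pi/2
 v(a) = 5*asin(C1*exp(4*a/5))/2


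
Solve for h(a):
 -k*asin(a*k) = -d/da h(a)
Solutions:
 h(a) = C1 + k*Piecewise((a*asin(a*k) + sqrt(-a^2*k^2 + 1)/k, Ne(k, 0)), (0, True))


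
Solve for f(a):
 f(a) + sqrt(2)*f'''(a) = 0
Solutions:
 f(a) = C3*exp(-2^(5/6)*a/2) + (C1*sin(2^(5/6)*sqrt(3)*a/4) + C2*cos(2^(5/6)*sqrt(3)*a/4))*exp(2^(5/6)*a/4)


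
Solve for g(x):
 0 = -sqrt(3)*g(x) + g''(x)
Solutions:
 g(x) = C1*exp(-3^(1/4)*x) + C2*exp(3^(1/4)*x)


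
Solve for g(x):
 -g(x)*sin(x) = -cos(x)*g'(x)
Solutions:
 g(x) = C1/cos(x)


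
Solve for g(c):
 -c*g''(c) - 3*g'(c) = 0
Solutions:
 g(c) = C1 + C2/c^2


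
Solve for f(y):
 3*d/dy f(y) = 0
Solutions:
 f(y) = C1


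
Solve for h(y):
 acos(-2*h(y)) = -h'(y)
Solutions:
 Integral(1/acos(-2*_y), (_y, h(y))) = C1 - y


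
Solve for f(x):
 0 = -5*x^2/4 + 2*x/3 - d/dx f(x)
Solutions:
 f(x) = C1 - 5*x^3/12 + x^2/3


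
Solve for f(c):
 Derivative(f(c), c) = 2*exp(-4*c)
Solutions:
 f(c) = C1 - exp(-4*c)/2


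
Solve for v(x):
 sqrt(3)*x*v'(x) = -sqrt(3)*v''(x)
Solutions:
 v(x) = C1 + C2*erf(sqrt(2)*x/2)


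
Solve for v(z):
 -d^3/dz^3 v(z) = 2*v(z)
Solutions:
 v(z) = C3*exp(-2^(1/3)*z) + (C1*sin(2^(1/3)*sqrt(3)*z/2) + C2*cos(2^(1/3)*sqrt(3)*z/2))*exp(2^(1/3)*z/2)


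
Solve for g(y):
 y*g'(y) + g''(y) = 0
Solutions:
 g(y) = C1 + C2*erf(sqrt(2)*y/2)


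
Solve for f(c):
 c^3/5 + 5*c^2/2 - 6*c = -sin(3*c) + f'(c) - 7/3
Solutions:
 f(c) = C1 + c^4/20 + 5*c^3/6 - 3*c^2 + 7*c/3 - cos(3*c)/3


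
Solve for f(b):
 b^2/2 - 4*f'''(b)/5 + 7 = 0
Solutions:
 f(b) = C1 + C2*b + C3*b^2 + b^5/96 + 35*b^3/24


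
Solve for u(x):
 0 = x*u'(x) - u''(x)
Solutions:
 u(x) = C1 + C2*erfi(sqrt(2)*x/2)


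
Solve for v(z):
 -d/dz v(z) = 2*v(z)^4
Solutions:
 v(z) = (-3^(2/3) - 3*3^(1/6)*I)*(1/(C1 + 2*z))^(1/3)/6
 v(z) = (-3^(2/3) + 3*3^(1/6)*I)*(1/(C1 + 2*z))^(1/3)/6
 v(z) = (1/(C1 + 6*z))^(1/3)


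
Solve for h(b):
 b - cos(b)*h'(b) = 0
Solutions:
 h(b) = C1 + Integral(b/cos(b), b)


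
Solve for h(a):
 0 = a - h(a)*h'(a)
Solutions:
 h(a) = -sqrt(C1 + a^2)
 h(a) = sqrt(C1 + a^2)


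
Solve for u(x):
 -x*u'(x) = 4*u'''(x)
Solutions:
 u(x) = C1 + Integral(C2*airyai(-2^(1/3)*x/2) + C3*airybi(-2^(1/3)*x/2), x)


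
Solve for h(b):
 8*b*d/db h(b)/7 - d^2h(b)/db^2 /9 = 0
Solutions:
 h(b) = C1 + C2*erfi(6*sqrt(7)*b/7)


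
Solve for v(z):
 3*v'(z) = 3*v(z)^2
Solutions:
 v(z) = -1/(C1 + z)


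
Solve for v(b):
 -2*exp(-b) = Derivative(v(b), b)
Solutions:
 v(b) = C1 + 2*exp(-b)


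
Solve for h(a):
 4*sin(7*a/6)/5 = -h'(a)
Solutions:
 h(a) = C1 + 24*cos(7*a/6)/35


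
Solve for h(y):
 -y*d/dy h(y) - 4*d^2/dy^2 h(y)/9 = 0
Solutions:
 h(y) = C1 + C2*erf(3*sqrt(2)*y/4)


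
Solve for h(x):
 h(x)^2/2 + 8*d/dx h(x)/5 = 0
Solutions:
 h(x) = 16/(C1 + 5*x)


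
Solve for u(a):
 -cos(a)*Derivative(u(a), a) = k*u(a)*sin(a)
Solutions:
 u(a) = C1*exp(k*log(cos(a)))


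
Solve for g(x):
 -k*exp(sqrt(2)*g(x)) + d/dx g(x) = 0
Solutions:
 g(x) = sqrt(2)*(2*log(-1/(C1 + k*x)) - log(2))/4


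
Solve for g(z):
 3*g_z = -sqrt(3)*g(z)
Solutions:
 g(z) = C1*exp(-sqrt(3)*z/3)


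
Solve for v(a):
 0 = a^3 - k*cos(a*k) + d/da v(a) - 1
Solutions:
 v(a) = C1 - a^4/4 + a + sin(a*k)


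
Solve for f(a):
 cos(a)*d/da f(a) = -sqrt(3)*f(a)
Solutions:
 f(a) = C1*(sin(a) - 1)^(sqrt(3)/2)/(sin(a) + 1)^(sqrt(3)/2)


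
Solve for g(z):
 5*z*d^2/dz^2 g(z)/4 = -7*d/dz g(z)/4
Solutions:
 g(z) = C1 + C2/z^(2/5)


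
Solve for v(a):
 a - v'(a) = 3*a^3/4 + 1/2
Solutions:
 v(a) = C1 - 3*a^4/16 + a^2/2 - a/2


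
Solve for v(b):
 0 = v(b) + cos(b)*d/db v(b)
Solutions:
 v(b) = C1*sqrt(sin(b) - 1)/sqrt(sin(b) + 1)


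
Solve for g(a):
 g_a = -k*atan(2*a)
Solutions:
 g(a) = C1 - k*(a*atan(2*a) - log(4*a^2 + 1)/4)


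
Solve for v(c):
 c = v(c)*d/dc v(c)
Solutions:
 v(c) = -sqrt(C1 + c^2)
 v(c) = sqrt(C1 + c^2)


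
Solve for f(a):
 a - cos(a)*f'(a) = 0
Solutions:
 f(a) = C1 + Integral(a/cos(a), a)


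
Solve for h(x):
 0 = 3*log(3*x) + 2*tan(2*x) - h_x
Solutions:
 h(x) = C1 + 3*x*log(x) - 3*x + 3*x*log(3) - log(cos(2*x))


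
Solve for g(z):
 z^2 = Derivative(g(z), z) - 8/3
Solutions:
 g(z) = C1 + z^3/3 + 8*z/3


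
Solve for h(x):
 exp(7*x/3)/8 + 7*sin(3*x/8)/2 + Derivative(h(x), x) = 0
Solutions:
 h(x) = C1 - 3*exp(7*x/3)/56 + 28*cos(3*x/8)/3


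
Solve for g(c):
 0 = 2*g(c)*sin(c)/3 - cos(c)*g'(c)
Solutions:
 g(c) = C1/cos(c)^(2/3)


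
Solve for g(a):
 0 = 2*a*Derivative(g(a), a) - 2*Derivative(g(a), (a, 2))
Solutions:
 g(a) = C1 + C2*erfi(sqrt(2)*a/2)


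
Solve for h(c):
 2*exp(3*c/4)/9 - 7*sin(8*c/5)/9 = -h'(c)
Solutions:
 h(c) = C1 - 8*exp(3*c/4)/27 - 35*cos(8*c/5)/72


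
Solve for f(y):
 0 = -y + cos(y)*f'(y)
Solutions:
 f(y) = C1 + Integral(y/cos(y), y)


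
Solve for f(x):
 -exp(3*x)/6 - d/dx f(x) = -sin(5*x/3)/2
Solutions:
 f(x) = C1 - exp(3*x)/18 - 3*cos(5*x/3)/10


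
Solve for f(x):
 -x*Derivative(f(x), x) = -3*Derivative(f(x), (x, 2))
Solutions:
 f(x) = C1 + C2*erfi(sqrt(6)*x/6)


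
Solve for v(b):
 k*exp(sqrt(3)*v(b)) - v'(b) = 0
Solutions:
 v(b) = sqrt(3)*(2*log(-1/(C1 + b*k)) - log(3))/6


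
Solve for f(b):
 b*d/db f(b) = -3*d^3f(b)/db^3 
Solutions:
 f(b) = C1 + Integral(C2*airyai(-3^(2/3)*b/3) + C3*airybi(-3^(2/3)*b/3), b)


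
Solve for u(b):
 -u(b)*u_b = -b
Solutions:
 u(b) = -sqrt(C1 + b^2)
 u(b) = sqrt(C1 + b^2)


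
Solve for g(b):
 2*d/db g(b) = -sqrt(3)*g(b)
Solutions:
 g(b) = C1*exp(-sqrt(3)*b/2)


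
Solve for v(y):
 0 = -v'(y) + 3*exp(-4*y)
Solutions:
 v(y) = C1 - 3*exp(-4*y)/4


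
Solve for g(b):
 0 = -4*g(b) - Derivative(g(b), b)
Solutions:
 g(b) = C1*exp(-4*b)


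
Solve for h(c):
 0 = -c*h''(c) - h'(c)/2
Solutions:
 h(c) = C1 + C2*sqrt(c)


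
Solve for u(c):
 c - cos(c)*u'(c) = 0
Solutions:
 u(c) = C1 + Integral(c/cos(c), c)


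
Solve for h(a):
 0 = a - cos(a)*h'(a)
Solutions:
 h(a) = C1 + Integral(a/cos(a), a)


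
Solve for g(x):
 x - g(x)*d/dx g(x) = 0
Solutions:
 g(x) = -sqrt(C1 + x^2)
 g(x) = sqrt(C1 + x^2)


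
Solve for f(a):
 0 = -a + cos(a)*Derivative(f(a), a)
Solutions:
 f(a) = C1 + Integral(a/cos(a), a)


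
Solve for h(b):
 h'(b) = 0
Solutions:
 h(b) = C1


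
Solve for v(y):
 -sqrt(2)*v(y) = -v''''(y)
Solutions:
 v(y) = C1*exp(-2^(1/8)*y) + C2*exp(2^(1/8)*y) + C3*sin(2^(1/8)*y) + C4*cos(2^(1/8)*y)


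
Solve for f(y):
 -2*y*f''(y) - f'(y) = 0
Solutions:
 f(y) = C1 + C2*sqrt(y)


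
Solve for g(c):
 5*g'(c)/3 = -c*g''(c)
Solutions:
 g(c) = C1 + C2/c^(2/3)


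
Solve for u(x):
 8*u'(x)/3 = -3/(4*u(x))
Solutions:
 u(x) = -sqrt(C1 - 9*x)/4
 u(x) = sqrt(C1 - 9*x)/4


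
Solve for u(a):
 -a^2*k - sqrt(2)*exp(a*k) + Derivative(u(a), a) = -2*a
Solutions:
 u(a) = C1 + a^3*k/3 - a^2 + sqrt(2)*exp(a*k)/k


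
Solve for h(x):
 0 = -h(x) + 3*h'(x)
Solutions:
 h(x) = C1*exp(x/3)


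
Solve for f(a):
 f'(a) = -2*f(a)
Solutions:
 f(a) = C1*exp(-2*a)


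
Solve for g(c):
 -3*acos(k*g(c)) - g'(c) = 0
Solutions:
 Integral(1/acos(_y*k), (_y, g(c))) = C1 - 3*c


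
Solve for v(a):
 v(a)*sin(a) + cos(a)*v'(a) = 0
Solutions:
 v(a) = C1*cos(a)


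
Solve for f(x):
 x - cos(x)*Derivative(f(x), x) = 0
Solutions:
 f(x) = C1 + Integral(x/cos(x), x)


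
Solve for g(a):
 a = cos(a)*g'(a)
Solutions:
 g(a) = C1 + Integral(a/cos(a), a)


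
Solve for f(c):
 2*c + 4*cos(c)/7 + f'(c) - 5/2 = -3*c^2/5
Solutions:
 f(c) = C1 - c^3/5 - c^2 + 5*c/2 - 4*sin(c)/7


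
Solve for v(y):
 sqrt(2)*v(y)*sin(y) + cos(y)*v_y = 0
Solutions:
 v(y) = C1*cos(y)^(sqrt(2))


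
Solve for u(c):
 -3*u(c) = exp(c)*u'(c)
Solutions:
 u(c) = C1*exp(3*exp(-c))


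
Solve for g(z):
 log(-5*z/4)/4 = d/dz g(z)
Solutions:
 g(z) = C1 + z*log(-z)/4 + z*(-2*log(2) - 1 + log(5))/4


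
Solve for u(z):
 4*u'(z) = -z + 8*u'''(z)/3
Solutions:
 u(z) = C1 + C2*exp(-sqrt(6)*z/2) + C3*exp(sqrt(6)*z/2) - z^2/8


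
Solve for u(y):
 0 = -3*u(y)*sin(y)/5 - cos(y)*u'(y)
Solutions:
 u(y) = C1*cos(y)^(3/5)


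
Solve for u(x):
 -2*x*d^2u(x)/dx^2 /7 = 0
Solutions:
 u(x) = C1 + C2*x


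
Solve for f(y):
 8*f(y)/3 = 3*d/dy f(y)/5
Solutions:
 f(y) = C1*exp(40*y/9)


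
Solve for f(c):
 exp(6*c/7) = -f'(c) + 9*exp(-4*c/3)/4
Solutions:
 f(c) = C1 - 7*exp(6*c/7)/6 - 27*exp(-4*c/3)/16


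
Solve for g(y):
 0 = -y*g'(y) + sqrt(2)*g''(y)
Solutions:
 g(y) = C1 + C2*erfi(2^(1/4)*y/2)


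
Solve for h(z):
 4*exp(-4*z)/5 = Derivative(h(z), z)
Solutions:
 h(z) = C1 - exp(-4*z)/5


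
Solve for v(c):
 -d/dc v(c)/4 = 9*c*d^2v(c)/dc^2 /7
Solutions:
 v(c) = C1 + C2*c^(29/36)


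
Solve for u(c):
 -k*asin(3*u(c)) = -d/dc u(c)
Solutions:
 Integral(1/asin(3*_y), (_y, u(c))) = C1 + c*k


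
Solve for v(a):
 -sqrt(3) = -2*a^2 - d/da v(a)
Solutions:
 v(a) = C1 - 2*a^3/3 + sqrt(3)*a


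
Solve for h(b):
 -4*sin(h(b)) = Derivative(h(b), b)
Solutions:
 h(b) = -acos((-C1 - exp(8*b))/(C1 - exp(8*b))) + 2*pi
 h(b) = acos((-C1 - exp(8*b))/(C1 - exp(8*b)))


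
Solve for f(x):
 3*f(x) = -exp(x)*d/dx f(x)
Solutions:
 f(x) = C1*exp(3*exp(-x))


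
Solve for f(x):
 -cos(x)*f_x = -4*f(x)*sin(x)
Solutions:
 f(x) = C1/cos(x)^4


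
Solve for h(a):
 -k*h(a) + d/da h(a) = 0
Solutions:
 h(a) = C1*exp(a*k)


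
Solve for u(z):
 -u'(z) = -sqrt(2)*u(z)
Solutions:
 u(z) = C1*exp(sqrt(2)*z)


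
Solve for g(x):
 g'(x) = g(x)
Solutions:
 g(x) = C1*exp(x)


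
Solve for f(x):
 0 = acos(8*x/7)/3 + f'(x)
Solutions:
 f(x) = C1 - x*acos(8*x/7)/3 + sqrt(49 - 64*x^2)/24


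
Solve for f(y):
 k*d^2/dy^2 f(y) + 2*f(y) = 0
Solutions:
 f(y) = C1*exp(-sqrt(2)*y*sqrt(-1/k)) + C2*exp(sqrt(2)*y*sqrt(-1/k))


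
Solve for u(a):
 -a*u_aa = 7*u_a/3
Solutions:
 u(a) = C1 + C2/a^(4/3)


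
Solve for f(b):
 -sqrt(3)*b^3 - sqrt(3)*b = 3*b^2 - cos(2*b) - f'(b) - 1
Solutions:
 f(b) = C1 + sqrt(3)*b^4/4 + b^3 + sqrt(3)*b^2/2 - b - sin(2*b)/2


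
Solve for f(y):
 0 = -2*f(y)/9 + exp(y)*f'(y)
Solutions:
 f(y) = C1*exp(-2*exp(-y)/9)


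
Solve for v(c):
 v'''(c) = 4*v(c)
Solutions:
 v(c) = C3*exp(2^(2/3)*c) + (C1*sin(2^(2/3)*sqrt(3)*c/2) + C2*cos(2^(2/3)*sqrt(3)*c/2))*exp(-2^(2/3)*c/2)


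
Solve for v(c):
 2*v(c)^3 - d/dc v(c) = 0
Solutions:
 v(c) = -sqrt(2)*sqrt(-1/(C1 + 2*c))/2
 v(c) = sqrt(2)*sqrt(-1/(C1 + 2*c))/2


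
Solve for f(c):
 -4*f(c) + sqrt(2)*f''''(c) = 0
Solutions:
 f(c) = C1*exp(-2^(3/8)*c) + C2*exp(2^(3/8)*c) + C3*sin(2^(3/8)*c) + C4*cos(2^(3/8)*c)


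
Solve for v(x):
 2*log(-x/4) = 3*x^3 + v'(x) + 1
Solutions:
 v(x) = C1 - 3*x^4/4 + 2*x*log(-x) + x*(-3 - 4*log(2))


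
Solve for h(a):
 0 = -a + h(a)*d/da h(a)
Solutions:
 h(a) = -sqrt(C1 + a^2)
 h(a) = sqrt(C1 + a^2)


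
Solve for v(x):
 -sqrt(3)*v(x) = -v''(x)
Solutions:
 v(x) = C1*exp(-3^(1/4)*x) + C2*exp(3^(1/4)*x)


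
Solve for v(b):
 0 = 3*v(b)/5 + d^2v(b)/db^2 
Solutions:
 v(b) = C1*sin(sqrt(15)*b/5) + C2*cos(sqrt(15)*b/5)


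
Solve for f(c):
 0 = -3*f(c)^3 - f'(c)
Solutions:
 f(c) = -sqrt(2)*sqrt(-1/(C1 - 3*c))/2
 f(c) = sqrt(2)*sqrt(-1/(C1 - 3*c))/2


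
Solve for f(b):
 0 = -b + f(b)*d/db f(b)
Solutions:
 f(b) = -sqrt(C1 + b^2)
 f(b) = sqrt(C1 + b^2)


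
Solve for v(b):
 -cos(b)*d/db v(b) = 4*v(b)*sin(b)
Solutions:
 v(b) = C1*cos(b)^4


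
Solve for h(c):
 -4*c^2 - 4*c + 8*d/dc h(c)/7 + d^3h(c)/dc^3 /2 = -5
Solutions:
 h(c) = C1 + C2*sin(4*sqrt(7)*c/7) + C3*cos(4*sqrt(7)*c/7) + 7*c^3/6 + 7*c^2/4 - 119*c/16


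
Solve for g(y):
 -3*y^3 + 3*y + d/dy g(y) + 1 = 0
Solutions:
 g(y) = C1 + 3*y^4/4 - 3*y^2/2 - y


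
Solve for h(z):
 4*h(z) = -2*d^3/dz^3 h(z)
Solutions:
 h(z) = C3*exp(-2^(1/3)*z) + (C1*sin(2^(1/3)*sqrt(3)*z/2) + C2*cos(2^(1/3)*sqrt(3)*z/2))*exp(2^(1/3)*z/2)


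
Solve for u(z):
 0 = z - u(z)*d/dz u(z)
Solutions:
 u(z) = -sqrt(C1 + z^2)
 u(z) = sqrt(C1 + z^2)


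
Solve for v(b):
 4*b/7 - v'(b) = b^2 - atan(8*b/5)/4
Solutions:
 v(b) = C1 - b^3/3 + 2*b^2/7 + b*atan(8*b/5)/4 - 5*log(64*b^2 + 25)/64


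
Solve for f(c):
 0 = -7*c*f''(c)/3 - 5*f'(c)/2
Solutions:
 f(c) = C1 + C2/c^(1/14)


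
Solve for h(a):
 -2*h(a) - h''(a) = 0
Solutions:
 h(a) = C1*sin(sqrt(2)*a) + C2*cos(sqrt(2)*a)


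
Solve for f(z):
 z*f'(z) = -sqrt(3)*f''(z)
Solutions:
 f(z) = C1 + C2*erf(sqrt(2)*3^(3/4)*z/6)


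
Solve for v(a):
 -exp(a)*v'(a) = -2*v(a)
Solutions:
 v(a) = C1*exp(-2*exp(-a))


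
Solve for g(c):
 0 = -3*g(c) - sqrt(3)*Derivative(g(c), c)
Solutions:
 g(c) = C1*exp(-sqrt(3)*c)


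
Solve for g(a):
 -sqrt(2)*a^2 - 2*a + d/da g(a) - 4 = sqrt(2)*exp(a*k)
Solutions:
 g(a) = C1 + sqrt(2)*a^3/3 + a^2 + 4*a + sqrt(2)*exp(a*k)/k


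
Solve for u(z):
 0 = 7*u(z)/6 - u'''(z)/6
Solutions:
 u(z) = C3*exp(7^(1/3)*z) + (C1*sin(sqrt(3)*7^(1/3)*z/2) + C2*cos(sqrt(3)*7^(1/3)*z/2))*exp(-7^(1/3)*z/2)


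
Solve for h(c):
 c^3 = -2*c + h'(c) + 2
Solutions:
 h(c) = C1 + c^4/4 + c^2 - 2*c


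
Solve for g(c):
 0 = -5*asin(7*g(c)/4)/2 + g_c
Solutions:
 Integral(1/asin(7*_y/4), (_y, g(c))) = C1 + 5*c/2


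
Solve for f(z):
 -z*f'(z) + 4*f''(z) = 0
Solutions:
 f(z) = C1 + C2*erfi(sqrt(2)*z/4)


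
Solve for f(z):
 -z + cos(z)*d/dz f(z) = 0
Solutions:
 f(z) = C1 + Integral(z/cos(z), z)


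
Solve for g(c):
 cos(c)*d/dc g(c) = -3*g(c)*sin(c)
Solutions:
 g(c) = C1*cos(c)^3


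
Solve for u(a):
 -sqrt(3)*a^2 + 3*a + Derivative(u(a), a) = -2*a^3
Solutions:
 u(a) = C1 - a^4/2 + sqrt(3)*a^3/3 - 3*a^2/2


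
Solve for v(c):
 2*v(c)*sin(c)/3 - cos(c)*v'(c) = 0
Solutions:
 v(c) = C1/cos(c)^(2/3)


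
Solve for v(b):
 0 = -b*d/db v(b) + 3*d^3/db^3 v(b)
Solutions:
 v(b) = C1 + Integral(C2*airyai(3^(2/3)*b/3) + C3*airybi(3^(2/3)*b/3), b)


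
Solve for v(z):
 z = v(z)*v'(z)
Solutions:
 v(z) = -sqrt(C1 + z^2)
 v(z) = sqrt(C1 + z^2)


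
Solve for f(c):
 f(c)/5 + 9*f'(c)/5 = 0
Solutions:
 f(c) = C1*exp(-c/9)


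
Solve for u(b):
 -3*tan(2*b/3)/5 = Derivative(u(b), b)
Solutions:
 u(b) = C1 + 9*log(cos(2*b/3))/10


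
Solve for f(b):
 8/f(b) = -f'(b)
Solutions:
 f(b) = -sqrt(C1 - 16*b)
 f(b) = sqrt(C1 - 16*b)


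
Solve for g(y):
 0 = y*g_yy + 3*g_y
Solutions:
 g(y) = C1 + C2/y^2


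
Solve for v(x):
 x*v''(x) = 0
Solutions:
 v(x) = C1 + C2*x


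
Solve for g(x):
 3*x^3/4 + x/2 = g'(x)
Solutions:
 g(x) = C1 + 3*x^4/16 + x^2/4


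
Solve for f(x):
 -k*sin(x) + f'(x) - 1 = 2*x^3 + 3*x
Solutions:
 f(x) = C1 - k*cos(x) + x^4/2 + 3*x^2/2 + x


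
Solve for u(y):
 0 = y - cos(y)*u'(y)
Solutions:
 u(y) = C1 + Integral(y/cos(y), y)


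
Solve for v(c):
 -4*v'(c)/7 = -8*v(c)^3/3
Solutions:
 v(c) = -sqrt(6)*sqrt(-1/(C1 + 14*c))/2
 v(c) = sqrt(6)*sqrt(-1/(C1 + 14*c))/2


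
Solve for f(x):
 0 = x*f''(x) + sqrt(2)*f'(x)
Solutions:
 f(x) = C1 + C2*x^(1 - sqrt(2))


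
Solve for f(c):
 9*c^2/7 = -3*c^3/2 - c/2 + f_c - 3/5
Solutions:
 f(c) = C1 + 3*c^4/8 + 3*c^3/7 + c^2/4 + 3*c/5


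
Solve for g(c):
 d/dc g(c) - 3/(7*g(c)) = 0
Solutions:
 g(c) = -sqrt(C1 + 42*c)/7
 g(c) = sqrt(C1 + 42*c)/7


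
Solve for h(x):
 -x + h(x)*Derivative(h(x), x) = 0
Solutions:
 h(x) = -sqrt(C1 + x^2)
 h(x) = sqrt(C1 + x^2)


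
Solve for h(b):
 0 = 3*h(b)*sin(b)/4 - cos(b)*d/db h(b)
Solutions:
 h(b) = C1/cos(b)^(3/4)


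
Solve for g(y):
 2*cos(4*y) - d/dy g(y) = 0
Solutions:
 g(y) = C1 + sin(4*y)/2


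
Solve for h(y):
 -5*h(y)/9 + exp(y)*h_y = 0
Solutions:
 h(y) = C1*exp(-5*exp(-y)/9)


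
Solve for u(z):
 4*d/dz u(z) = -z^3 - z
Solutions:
 u(z) = C1 - z^4/16 - z^2/8


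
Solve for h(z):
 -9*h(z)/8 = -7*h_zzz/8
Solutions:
 h(z) = C3*exp(21^(2/3)*z/7) + (C1*sin(3*3^(1/6)*7^(2/3)*z/14) + C2*cos(3*3^(1/6)*7^(2/3)*z/14))*exp(-21^(2/3)*z/14)


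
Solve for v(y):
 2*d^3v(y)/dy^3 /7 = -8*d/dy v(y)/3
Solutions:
 v(y) = C1 + C2*sin(2*sqrt(21)*y/3) + C3*cos(2*sqrt(21)*y/3)


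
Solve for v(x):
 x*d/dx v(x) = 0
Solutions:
 v(x) = C1


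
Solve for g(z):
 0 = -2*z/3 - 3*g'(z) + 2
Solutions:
 g(z) = C1 - z^2/9 + 2*z/3


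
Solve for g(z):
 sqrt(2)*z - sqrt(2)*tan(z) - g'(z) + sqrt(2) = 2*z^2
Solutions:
 g(z) = C1 - 2*z^3/3 + sqrt(2)*z^2/2 + sqrt(2)*z + sqrt(2)*log(cos(z))


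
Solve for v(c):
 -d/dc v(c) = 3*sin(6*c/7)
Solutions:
 v(c) = C1 + 7*cos(6*c/7)/2


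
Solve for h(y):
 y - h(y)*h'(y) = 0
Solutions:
 h(y) = -sqrt(C1 + y^2)
 h(y) = sqrt(C1 + y^2)


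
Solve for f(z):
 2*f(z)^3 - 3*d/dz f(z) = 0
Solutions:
 f(z) = -sqrt(6)*sqrt(-1/(C1 + 2*z))/2
 f(z) = sqrt(6)*sqrt(-1/(C1 + 2*z))/2


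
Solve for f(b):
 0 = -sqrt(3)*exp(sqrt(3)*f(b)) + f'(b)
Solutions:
 f(b) = sqrt(3)*(2*log(-1/(C1 + sqrt(3)*b)) - log(3))/6


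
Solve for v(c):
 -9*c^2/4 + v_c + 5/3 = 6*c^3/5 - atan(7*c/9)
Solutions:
 v(c) = C1 + 3*c^4/10 + 3*c^3/4 - c*atan(7*c/9) - 5*c/3 + 9*log(49*c^2 + 81)/14


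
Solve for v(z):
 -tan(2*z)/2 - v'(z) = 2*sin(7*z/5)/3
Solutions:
 v(z) = C1 + log(cos(2*z))/4 + 10*cos(7*z/5)/21


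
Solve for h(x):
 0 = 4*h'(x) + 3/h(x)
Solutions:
 h(x) = -sqrt(C1 - 6*x)/2
 h(x) = sqrt(C1 - 6*x)/2


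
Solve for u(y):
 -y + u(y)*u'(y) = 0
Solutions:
 u(y) = -sqrt(C1 + y^2)
 u(y) = sqrt(C1 + y^2)


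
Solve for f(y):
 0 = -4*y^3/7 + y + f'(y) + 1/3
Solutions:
 f(y) = C1 + y^4/7 - y^2/2 - y/3


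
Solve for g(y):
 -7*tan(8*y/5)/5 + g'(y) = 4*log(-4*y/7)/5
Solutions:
 g(y) = C1 + 4*y*log(-y)/5 - 4*y*log(7)/5 - 4*y/5 + 8*y*log(2)/5 - 7*log(cos(8*y/5))/8


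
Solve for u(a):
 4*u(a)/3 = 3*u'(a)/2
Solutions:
 u(a) = C1*exp(8*a/9)


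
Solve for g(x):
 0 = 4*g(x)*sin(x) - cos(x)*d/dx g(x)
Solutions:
 g(x) = C1/cos(x)^4


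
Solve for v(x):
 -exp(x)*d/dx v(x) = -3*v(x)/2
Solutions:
 v(x) = C1*exp(-3*exp(-x)/2)


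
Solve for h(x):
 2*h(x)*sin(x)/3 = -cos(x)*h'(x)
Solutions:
 h(x) = C1*cos(x)^(2/3)


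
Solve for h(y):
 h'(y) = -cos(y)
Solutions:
 h(y) = C1 - sin(y)
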